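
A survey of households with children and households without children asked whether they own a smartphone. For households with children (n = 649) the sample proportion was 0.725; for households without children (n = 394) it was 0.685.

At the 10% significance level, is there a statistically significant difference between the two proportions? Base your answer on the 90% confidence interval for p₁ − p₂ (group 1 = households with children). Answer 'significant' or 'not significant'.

Each SE is √(p̂(1−p̂)/n): √(0.7250·0.2750/649) = 0.01753 and √(0.6850·0.3150/394) = 0.02340.
SE(p̂₁ − p̂₂) = √(SE₁² + SE₂²) = √(0.0003073009 + 0.00054756) = 0.02924, since the two samples are independent.
At 90% confidence z* = 1.645; margin = 1.645 × 0.02924 = 0.04810.
The difference is 0.7250 − 0.6850 = 0.0400, so the interval is 0.0400 ± 0.04810 = (-0.00810, 0.08810).
The interval (-0.00810, 0.08810) contains 0, so the difference is not significant.

not significant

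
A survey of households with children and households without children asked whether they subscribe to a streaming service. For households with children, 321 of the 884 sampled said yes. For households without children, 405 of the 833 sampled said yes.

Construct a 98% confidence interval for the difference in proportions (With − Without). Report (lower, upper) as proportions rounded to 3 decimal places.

(-0.178, -0.068)

First, p̂₁ = 321/884 = 0.3631; p̂₂ = 405/833 = 0.4862.
The two standard errors are √(0.3631×0.6369/884) = 0.01617 and √(0.4862×0.5138/833) = 0.01732.
Because the samples are independent, SE_diff = √(0.01617² + 0.01732²) = 0.02369.
Using z* = 2.326 for 98%, ME = 2.326 × 0.02369 = 0.05510.
p̂₁ − p̂₂ = -0.1231; interval -0.1231 ± 0.05510 gives (-0.178, -0.068).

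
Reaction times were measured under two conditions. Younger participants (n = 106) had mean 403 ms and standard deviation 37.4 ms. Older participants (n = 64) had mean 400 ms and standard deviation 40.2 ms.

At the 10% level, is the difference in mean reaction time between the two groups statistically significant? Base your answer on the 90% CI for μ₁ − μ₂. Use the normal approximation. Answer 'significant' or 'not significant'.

Standard errors of each mean: 37.4/√106 = 3.6326 and 40.2/√64 = 5.0250.
SE(x̄₁ − x̄₂) = √(3.6326² + 5.0250²) = 6.2005 for independent samples with unequal variances.
With z* = 1.645, the margin is 1.645 × 6.2005 = 10.1998.
x̄₁ − x̄₂ = 403 − 400 = 3.0000; the interval is 3.0000 ± 10.1998 = (-7.1998, 13.1998).
The interval (-7.1998, 13.1998) contains 0, so the difference is not significant.

not significant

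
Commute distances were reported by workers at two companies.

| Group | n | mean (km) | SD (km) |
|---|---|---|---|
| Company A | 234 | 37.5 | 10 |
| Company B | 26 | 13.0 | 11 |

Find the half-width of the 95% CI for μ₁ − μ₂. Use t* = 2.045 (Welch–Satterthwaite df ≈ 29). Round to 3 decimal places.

4.610

Per-group SEs: s₁/√n₁ = 10/√234 = 0.6537, s₂/√n₂ = 11/√26 = 2.1573.
Unpooled SE of the difference: √(0.42732369 + 4.65394329) = 2.2542.
Margin of error = t* · SE = 2.045 × 2.2542 = 4.6098.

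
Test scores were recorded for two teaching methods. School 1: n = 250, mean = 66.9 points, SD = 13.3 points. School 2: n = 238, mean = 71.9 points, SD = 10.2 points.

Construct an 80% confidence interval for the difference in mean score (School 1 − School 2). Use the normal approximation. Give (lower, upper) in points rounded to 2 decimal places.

(-6.37, -3.63)

Standard errors of each mean: 13.3/√250 = 0.8412 and 10.2/√238 = 0.6612.
SE(x̄₁ − x̄₂) = √(0.8412² + 0.6612²) = 1.0700 for independent samples with unequal variances.
With z* = 1.282, the margin is 1.282 × 1.0700 = 1.3717.
x̄₁ − x̄₂ = 66.9 − 71.9 = -5.0000; the interval is -5.0000 ± 1.3717 = (-6.37, -3.63).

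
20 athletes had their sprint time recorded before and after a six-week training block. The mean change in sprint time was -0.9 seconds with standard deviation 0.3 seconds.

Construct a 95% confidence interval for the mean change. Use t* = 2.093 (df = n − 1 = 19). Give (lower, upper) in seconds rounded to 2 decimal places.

Paired design: SE = s_d/√n = 0.3/√20 = 0.0671.
t* = 2.093; margin of error = 2.093 × 0.0671 = 0.1404.
-0.9 ± 0.1404 → (-1.04, -0.76).

(-1.04, -0.76)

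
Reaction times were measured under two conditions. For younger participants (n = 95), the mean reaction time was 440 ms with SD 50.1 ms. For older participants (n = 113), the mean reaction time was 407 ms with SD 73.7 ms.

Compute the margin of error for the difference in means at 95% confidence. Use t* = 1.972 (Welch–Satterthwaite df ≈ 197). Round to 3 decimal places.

17.020

SE₁ = s₁/√n₁ = 50.1/√95 = 5.1402; SE₂ = 73.7/√113 = 6.9331.
Independent samples, unequal variances: SE_diff = √(SE₁² + SE₂²) = √(26.42165604 + 48.06787561) = 8.6307.
t* = 1.972, so margin of error = 1.972 × 8.6307 = 17.0197.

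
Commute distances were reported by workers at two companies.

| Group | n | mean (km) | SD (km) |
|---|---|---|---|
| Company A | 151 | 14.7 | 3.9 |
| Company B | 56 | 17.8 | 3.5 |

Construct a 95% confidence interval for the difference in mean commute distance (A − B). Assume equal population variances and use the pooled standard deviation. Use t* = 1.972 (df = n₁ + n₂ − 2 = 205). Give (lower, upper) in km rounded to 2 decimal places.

(-4.27, -1.93)

s_p = √[((n₁−1)s₁² + (n₂−1)s₂²)/(n₁+n₂−2)] = √[(150·3.9² + 55·3.5²)/205] = 3.7968.
SE = 3.7968·√(1/151 + 1/56) = 0.5940.
With t* = 1.972, margin = 1.972 × 0.5940 = 1.1714.
x̄₁ − x̄₂ = 14.7 − 17.8 = -3.1000; interval -3.1000 ± 1.1714 = (-4.27, -1.93).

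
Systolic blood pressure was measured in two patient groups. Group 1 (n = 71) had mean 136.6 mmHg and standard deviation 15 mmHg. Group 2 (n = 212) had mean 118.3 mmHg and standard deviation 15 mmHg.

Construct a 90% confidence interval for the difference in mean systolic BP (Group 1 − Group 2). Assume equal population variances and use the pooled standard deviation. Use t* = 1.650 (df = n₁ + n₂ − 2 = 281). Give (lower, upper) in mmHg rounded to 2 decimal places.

(14.91, 21.69)

Pooled variance s_p² = [70·15² + 211·15²] / (71+212−2) = 225.0000, so s_p = 15.0000.
SE_diff = s_p·√(1/n₁ + 1/n₂) = 15.0000·√(1/71 + 1/212) = 2.0568.
t* = 1.650; margin = 1.650 × 2.0568 = 3.3937.
Difference = 136.6 − 118.3 = 18.3000.
18.3000 ± 3.3937 → (14.91, 21.69).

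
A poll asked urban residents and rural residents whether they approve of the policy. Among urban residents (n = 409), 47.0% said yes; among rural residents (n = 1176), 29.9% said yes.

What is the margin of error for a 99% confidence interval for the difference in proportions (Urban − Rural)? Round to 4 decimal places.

SE₁ = √(p̂₁(1−p̂₁)/n₁) = √(0.4700·0.5300/409) = 0.02468; SE₂ = √(0.2990·0.7010/1176) = 0.01335.
Independent samples: SE of the difference = √(SE₁² + SE₂²) = √(0.0006091024 + 0.0001782225) = 0.02806.
z* for 99% confidence is 2.576, so the margin of error is 2.576 × 0.02806 = 0.07228.

0.0723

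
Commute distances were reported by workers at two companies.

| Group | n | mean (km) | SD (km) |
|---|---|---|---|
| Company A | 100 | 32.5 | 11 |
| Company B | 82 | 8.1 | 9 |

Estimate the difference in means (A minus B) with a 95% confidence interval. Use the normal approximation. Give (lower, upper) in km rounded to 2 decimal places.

(21.49, 27.31)

Per-group SEs: s₁/√n₁ = 11/√100 = 1.1000, s₂/√n₂ = 9/√82 = 0.9939.
Unpooled SE of the difference: √(1.21 + 0.98783721) = 1.4825.
Margin of error = z* · SE = 1.960 × 1.4825 = 2.9057.
x̄₁ − x̄₂ = 32.5 − 8.1 = 24.4000.
CI: 24.4000 ± 2.9057 = (21.49, 27.31).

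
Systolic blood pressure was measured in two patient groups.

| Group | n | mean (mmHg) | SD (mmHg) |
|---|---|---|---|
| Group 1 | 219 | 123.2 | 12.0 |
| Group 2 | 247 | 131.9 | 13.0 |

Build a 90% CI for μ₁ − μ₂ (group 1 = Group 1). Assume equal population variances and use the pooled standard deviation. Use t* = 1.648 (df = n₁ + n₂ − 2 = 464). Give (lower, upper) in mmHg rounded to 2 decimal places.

(-10.62, -6.78)

Pooled variance s_p² = [218·12.0² + 246·13.0²] / (219+247−2) = 157.2543, so s_p = 12.5401.
SE_diff = s_p·√(1/n₁ + 1/n₂) = 12.5401·√(1/219 + 1/247) = 1.1639.
t* = 1.648; margin = 1.648 × 1.1639 = 1.9181.
Difference = 123.2 − 131.9 = -8.7000.
-8.7000 ± 1.9181 → (-10.62, -6.78).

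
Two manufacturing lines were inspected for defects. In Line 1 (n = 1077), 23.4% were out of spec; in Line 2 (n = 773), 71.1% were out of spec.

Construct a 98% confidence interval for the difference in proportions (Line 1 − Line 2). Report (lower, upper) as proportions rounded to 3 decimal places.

The two standard errors are √(0.2340×0.7660/1077) = 0.01290 and √(0.7110×0.2890/773) = 0.01630.
Because the samples are independent, SE_diff = √(0.01290² + 0.01630²) = 0.02079.
Using z* = 2.326 for 98%, ME = 2.326 × 0.02079 = 0.04836.
p̂₁ − p̂₂ = -0.4770; interval -0.4770 ± 0.04836 gives (-0.525, -0.429).

(-0.525, -0.429)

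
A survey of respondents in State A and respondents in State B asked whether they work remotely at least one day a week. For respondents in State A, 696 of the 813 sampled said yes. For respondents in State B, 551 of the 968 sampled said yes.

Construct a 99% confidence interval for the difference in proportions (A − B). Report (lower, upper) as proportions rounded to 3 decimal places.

First, p̂₁ = 696/813 = 0.8561; p̂₂ = 551/968 = 0.5692.
The two standard errors are √(0.8561×0.1439/813) = 0.01231 and √(0.5692×0.4308/968) = 0.01592.
Because the samples are independent, SE_diff = √(0.01231² + 0.01592²) = 0.02012.
Using z* = 2.576 for 99%, ME = 2.576 × 0.02012 = 0.05183.
p̂₁ − p̂₂ = 0.2869; interval 0.2869 ± 0.05183 gives (0.235, 0.339).

(0.235, 0.339)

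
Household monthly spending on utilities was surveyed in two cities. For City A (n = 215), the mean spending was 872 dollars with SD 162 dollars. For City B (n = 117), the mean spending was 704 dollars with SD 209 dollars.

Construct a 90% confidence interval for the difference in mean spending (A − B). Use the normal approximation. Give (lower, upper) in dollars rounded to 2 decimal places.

Standard errors of each mean: 162/√215 = 11.0483 and 209/√117 = 19.3221.
SE(x̄₁ − x̄₂) = √(11.0483² + 19.3221²) = 22.2578 for independent samples with unequal variances.
With z* = 1.645, the margin is 1.645 × 22.2578 = 36.6141.
x̄₁ − x̄₂ = 872 − 704 = 168.0000; the interval is 168.0000 ± 36.6141 = (131.39, 204.61).

(131.39, 204.61)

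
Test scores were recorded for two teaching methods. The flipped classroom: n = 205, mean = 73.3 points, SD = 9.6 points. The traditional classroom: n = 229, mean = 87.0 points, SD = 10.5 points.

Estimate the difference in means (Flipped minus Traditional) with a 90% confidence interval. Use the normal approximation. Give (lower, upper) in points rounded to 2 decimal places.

(-15.29, -12.11)

SE₁ = s₁/√n₁ = 9.6/√205 = 0.6705; SE₂ = 10.5/√229 = 0.6939.
Independent samples, unequal variances: SE_diff = √(SE₁² + SE₂²) = √(0.44957025 + 0.48149721) = 0.9649.
z* = 1.645, so margin of error = 1.645 × 0.9649 = 1.5873.
Difference in means = 73.3 − 87.0 = -13.7000.
-13.7000 ± 1.5873 → (-15.29, -12.11).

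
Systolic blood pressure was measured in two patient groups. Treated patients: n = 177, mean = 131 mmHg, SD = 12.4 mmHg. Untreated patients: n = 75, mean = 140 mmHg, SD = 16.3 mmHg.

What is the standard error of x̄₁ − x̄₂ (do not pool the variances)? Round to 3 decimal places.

Standard errors of each mean: 12.4/√177 = 0.9320 and 16.3/√75 = 1.8822.
SE(x̄₁ − x̄₂) = √(0.9320² + 1.8822²) = 2.1003 for independent samples with unequal variances.

2.100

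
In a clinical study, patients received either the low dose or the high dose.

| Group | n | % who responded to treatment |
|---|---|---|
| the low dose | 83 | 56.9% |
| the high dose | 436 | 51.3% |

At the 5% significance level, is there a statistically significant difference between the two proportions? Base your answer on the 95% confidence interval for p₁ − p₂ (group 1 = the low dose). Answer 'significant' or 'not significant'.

not significant

Each SE is √(p̂(1−p̂)/n): √(0.5690·0.4310/83) = 0.05436 and √(0.5130·0.4870/436) = 0.02394.
SE(p̂₁ − p̂₂) = √(SE₁² + SE₂²) = √(0.0029550096 + 0.0005731236) = 0.05940, since the two samples are independent.
At 95% confidence z* = 1.960; margin = 1.960 × 0.05940 = 0.11642.
The difference is 0.5690 − 0.5130 = 0.0560, so the interval is 0.0560 ± 0.11642 = (-0.06042, 0.17242).
The interval (-0.06042, 0.17242) contains 0, so the difference is not significant.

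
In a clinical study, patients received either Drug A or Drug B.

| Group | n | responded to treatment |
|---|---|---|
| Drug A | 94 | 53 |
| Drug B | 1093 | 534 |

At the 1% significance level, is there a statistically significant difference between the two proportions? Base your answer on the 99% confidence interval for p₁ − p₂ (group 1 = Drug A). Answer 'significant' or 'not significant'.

not significant

Sample proportions: 53/94 = 0.5638, 534/1093 = 0.4886.
Each SE is √(p̂(1−p̂)/n): √(0.5638·0.4362/94) = 0.05115 and √(0.4886·0.5114/1093) = 0.01512.
SE(p̂₁ − p̂₂) = √(SE₁² + SE₂²) = √(0.0026163225 + 0.0002286144) = 0.05334, since the two samples are independent.
At 99% confidence z* = 2.576; margin = 2.576 × 0.05334 = 0.13740.
The difference is 0.5638 − 0.4886 = 0.0752, so the interval is 0.0752 ± 0.13740 = (-0.06220, 0.21260).
The interval (-0.06220, 0.21260) contains 0, so the difference is not significant.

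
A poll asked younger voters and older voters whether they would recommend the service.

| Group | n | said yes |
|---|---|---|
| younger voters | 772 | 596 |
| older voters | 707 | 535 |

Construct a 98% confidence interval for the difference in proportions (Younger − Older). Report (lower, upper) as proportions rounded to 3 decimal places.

(-0.036, 0.067)

p̂₁ = 596/772 = 0.7720 and p̂₂ = 535/707 = 0.7567.
SE₁ = √(p̂₁(1−p̂₁)/n₁) = √(0.7720·0.2280/772) = 0.01510; SE₂ = √(0.7567·0.2433/707) = 0.01614.
Independent samples: SE of the difference = √(SE₁² + SE₂²) = √(0.00022801 + 0.0002604996) = 0.02210.
z* for 98% confidence is 2.326, so the margin of error is 2.326 × 0.02210 = 0.05140.
Point estimate p̂₁ − p̂₂ = 0.7720 − 0.7567 = 0.0153.
0.0153 ± 0.05140 → (-0.036, 0.067).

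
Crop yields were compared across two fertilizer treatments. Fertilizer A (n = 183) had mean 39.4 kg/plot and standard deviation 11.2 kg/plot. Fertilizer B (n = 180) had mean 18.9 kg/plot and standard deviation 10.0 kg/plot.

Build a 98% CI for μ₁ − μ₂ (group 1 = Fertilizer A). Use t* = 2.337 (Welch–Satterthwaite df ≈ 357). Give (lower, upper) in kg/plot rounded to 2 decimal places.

(17.90, 23.10)

Per-group SEs: s₁/√n₁ = 11.2/√183 = 0.8279, s₂/√n₂ = 10.0/√180 = 0.7454.
Unpooled SE of the difference: √(0.68541841 + 0.55562116) = 1.1140.
Margin of error = t* · SE = 2.337 × 1.1140 = 2.6034.
x̄₁ − x̄₂ = 39.4 − 18.9 = 20.5000.
CI: 20.5000 ± 2.6034 = (17.90, 23.10).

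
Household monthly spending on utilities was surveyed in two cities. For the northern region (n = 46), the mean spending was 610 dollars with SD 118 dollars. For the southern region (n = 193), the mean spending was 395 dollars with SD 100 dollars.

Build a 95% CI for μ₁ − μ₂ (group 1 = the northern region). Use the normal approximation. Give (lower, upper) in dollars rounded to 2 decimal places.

(178.10, 251.90)

Per-group SEs: s₁/√n₁ = 118/√46 = 17.3982, s₂/√n₂ = 100/√193 = 7.1982.
Unpooled SE of the difference: √(302.69736324 + 51.81408324) = 18.8285.
Margin of error = z* · SE = 1.960 × 18.8285 = 36.9039.
x̄₁ − x̄₂ = 610 − 395 = 215.0000.
CI: 215.0000 ± 36.9039 = (178.10, 251.90).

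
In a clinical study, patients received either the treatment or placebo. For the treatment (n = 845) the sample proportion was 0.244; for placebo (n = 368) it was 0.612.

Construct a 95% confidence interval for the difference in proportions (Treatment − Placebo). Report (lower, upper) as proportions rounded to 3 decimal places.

(-0.426, -0.310)

Each SE is √(p̂(1−p̂)/n): √(0.2440·0.7560/845) = 0.01477 and √(0.6120·0.3880/368) = 0.02540.
SE(p̂₁ − p̂₂) = √(SE₁² + SE₂²) = √(0.0002181529 + 0.00064516) = 0.02938, since the two samples are independent.
At 95% confidence z* = 1.960; margin = 1.960 × 0.02938 = 0.05758.
The difference is 0.2440 − 0.6120 = -0.3680, so the interval is -0.3680 ± 0.05758 = (-0.426, -0.310).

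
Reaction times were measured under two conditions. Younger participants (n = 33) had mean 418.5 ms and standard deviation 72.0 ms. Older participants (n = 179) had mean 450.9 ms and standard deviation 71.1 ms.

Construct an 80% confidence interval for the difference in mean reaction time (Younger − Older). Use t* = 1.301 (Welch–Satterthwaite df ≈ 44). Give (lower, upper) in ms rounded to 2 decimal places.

SE₁ = s₁/√n₁ = 72.0/√33 = 12.5336; SE₂ = 71.1/√179 = 5.3143.
Independent samples, unequal variances: SE_diff = √(SE₁² + SE₂²) = √(157.09112896 + 28.24178449) = 13.6137.
t* = 1.301, so margin of error = 1.301 × 13.6137 = 17.7114.
Difference in means = 418.5 − 450.9 = -32.4000.
-32.4000 ± 17.7114 → (-50.11, -14.69).

(-50.11, -14.69)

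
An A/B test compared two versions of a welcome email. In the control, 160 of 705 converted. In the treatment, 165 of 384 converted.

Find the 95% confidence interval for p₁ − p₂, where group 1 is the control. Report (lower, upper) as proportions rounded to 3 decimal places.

(-0.261, -0.144)

Sample proportions: 160/705 = 0.2270, 165/384 = 0.4297.
Each SE is √(p̂(1−p̂)/n): √(0.2270·0.7730/705) = 0.01578 and √(0.4297·0.5703/384) = 0.02526.
SE(p̂₁ − p̂₂) = √(SE₁² + SE₂²) = √(0.0002490084 + 0.0006380676) = 0.02978, since the two samples are independent.
At 95% confidence z* = 1.960; margin = 1.960 × 0.02978 = 0.05837.
The difference is 0.2270 − 0.4297 = -0.2027, so the interval is -0.2027 ± 0.05837 = (-0.261, -0.144).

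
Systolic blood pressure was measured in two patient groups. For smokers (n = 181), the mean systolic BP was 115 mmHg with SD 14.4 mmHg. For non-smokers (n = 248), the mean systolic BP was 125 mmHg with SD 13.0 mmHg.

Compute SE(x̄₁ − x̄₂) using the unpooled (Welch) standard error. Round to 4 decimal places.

1.3517

SE₁ = s₁/√n₁ = 14.4/√181 = 1.0703; SE₂ = 13.0/√248 = 0.8255.
Independent samples, unequal variances: SE_diff = √(SE₁² + SE₂²) = √(1.14554209 + 0.68145025) = 1.3517.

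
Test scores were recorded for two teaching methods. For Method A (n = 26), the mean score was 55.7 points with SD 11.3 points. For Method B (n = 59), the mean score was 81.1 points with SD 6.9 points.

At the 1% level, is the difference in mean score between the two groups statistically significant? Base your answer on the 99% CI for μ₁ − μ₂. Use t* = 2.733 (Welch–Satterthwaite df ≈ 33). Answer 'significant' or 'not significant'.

significant

SE₁ = s₁/√n₁ = 11.3/√26 = 2.2161; SE₂ = 6.9/√59 = 0.8983.
Independent samples, unequal variances: SE_diff = √(SE₁² + SE₂²) = √(4.91109921 + 0.80694289) = 2.3912.
t* = 2.733, so margin of error = 2.733 × 2.3912 = 6.5351.
Difference in means = 55.7 − 81.1 = -25.4000.
-25.4000 ± 6.5351 → (-31.9351, -18.8649).
The interval (-31.9351, -18.8649) does not contain 0, so the difference is significant.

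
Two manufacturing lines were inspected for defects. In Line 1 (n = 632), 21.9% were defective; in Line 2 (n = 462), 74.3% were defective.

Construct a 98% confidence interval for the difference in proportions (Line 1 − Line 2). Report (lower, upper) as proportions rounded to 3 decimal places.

The two standard errors are √(0.2190×0.7810/632) = 0.01645 and √(0.7430×0.2570/462) = 0.02033.
Because the samples are independent, SE_diff = √(0.01645² + 0.02033²) = 0.02615.
Using z* = 2.326 for 98%, ME = 2.326 × 0.02615 = 0.06082.
p̂₁ − p̂₂ = -0.5240; interval -0.5240 ± 0.06082 gives (-0.585, -0.463).

(-0.585, -0.463)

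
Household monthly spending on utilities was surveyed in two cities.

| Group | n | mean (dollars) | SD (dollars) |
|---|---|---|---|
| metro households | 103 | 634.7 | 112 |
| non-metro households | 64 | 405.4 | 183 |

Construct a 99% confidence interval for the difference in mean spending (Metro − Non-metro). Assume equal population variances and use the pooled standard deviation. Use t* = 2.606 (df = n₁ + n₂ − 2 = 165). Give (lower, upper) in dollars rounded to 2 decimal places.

(169.85, 288.75)

Pooled variance s_p² = [102·112² + 63·183²] / (103+64−2) = 20541.1818, so s_p = 143.3220.
SE_diff = s_p·√(1/n₁ + 1/n₂) = 143.3220·√(1/103 + 1/64) = 22.8120.
t* = 2.606; margin = 2.606 × 22.8120 = 59.4481.
Difference = 634.7 − 405.4 = 229.3000.
229.3000 ± 59.4481 → (169.85, 288.75).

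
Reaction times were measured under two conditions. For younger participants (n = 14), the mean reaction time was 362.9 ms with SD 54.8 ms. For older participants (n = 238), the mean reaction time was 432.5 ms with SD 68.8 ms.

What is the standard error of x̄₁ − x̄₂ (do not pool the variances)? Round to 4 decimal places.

15.3098

Standard errors of each mean: 54.8/√14 = 14.6459 and 68.8/√238 = 4.4596.
SE(x̄₁ − x̄₂) = √(14.6459² + 4.4596²) = 15.3098 for independent samples with unequal variances.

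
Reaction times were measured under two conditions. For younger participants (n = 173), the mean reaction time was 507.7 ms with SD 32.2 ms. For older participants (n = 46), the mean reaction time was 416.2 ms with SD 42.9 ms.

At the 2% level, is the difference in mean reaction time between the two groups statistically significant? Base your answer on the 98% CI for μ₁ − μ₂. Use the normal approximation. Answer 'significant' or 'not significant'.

SE₁ = s₁/√n₁ = 32.2/√173 = 2.4481; SE₂ = 42.9/√46 = 6.3253.
Independent samples, unequal variances: SE_diff = √(SE₁² + SE₂²) = √(5.99319361 + 40.00942009) = 6.7825.
z* = 2.326, so margin of error = 2.326 × 6.7825 = 15.7761.
Difference in means = 507.7 − 416.2 = 91.5000.
91.5000 ± 15.7761 → (75.7239, 107.2761).
The interval (75.7239, 107.2761) does not contain 0, so the difference is significant.

significant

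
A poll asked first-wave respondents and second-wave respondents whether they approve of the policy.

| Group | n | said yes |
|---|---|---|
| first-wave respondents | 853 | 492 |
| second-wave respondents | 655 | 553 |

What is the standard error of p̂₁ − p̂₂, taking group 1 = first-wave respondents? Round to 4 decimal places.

0.0221

Sample proportions: 492/853 = 0.5768, 553/655 = 0.8443.
Each SE is √(p̂(1−p̂)/n): √(0.5768·0.4232/853) = 0.01692 and √(0.8443·0.1557/655) = 0.01417.
SE(p̂₁ − p̂₂) = √(SE₁² + SE₂²) = √(0.0002862864 + 0.0002007889) = 0.02207, since the two samples are independent.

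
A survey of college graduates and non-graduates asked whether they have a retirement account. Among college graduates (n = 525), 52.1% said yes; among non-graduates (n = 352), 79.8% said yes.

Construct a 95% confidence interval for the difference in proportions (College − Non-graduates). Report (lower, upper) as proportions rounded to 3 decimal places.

Each SE is √(p̂(1−p̂)/n): √(0.5210·0.4790/525) = 0.02180 and √(0.7980·0.2020/352) = 0.02140.
SE(p̂₁ − p̂₂) = √(SE₁² + SE₂²) = √(0.00047524 + 0.00045796) = 0.03055, since the two samples are independent.
At 95% confidence z* = 1.960; margin = 1.960 × 0.03055 = 0.05988.
The difference is 0.5210 − 0.7980 = -0.2770, so the interval is -0.2770 ± 0.05988 = (-0.337, -0.217).

(-0.337, -0.217)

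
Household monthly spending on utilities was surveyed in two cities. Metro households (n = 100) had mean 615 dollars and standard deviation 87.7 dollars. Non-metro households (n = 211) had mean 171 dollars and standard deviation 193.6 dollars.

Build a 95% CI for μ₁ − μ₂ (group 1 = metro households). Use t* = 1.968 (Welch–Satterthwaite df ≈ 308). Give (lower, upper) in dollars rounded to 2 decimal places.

SE₁ = s₁/√n₁ = 87.7/√100 = 8.7700; SE₂ = 193.6/√211 = 13.3280.
Independent samples, unequal variances: SE_diff = √(SE₁² + SE₂²) = √(76.9129 + 177.635584) = 15.9546.
t* = 1.968, so margin of error = 1.968 × 15.9546 = 31.3987.
Difference in means = 615 − 171 = 444.0000.
444.0000 ± 31.3987 → (412.60, 475.40).

(412.60, 475.40)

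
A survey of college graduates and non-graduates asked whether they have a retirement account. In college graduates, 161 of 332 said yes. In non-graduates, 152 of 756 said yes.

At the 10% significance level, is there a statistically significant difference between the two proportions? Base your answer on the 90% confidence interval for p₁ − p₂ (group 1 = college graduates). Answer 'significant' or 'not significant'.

Sample proportions: 161/332 = 0.4849, 152/756 = 0.2011.
Each SE is √(p̂(1−p̂)/n): √(0.4849·0.5151/332) = 0.02743 and √(0.2011·0.7989/756) = 0.01458.
SE(p̂₁ − p̂₂) = √(SE₁² + SE₂²) = √(0.0007524049 + 0.0002125764) = 0.03106, since the two samples are independent.
At 90% confidence z* = 1.645; margin = 1.645 × 0.03106 = 0.05109.
The difference is 0.4849 − 0.2011 = 0.2838, so the interval is 0.2838 ± 0.05109 = (0.23271, 0.33489).
The interval (0.23271, 0.33489) does not contain 0, so the difference is significant.

significant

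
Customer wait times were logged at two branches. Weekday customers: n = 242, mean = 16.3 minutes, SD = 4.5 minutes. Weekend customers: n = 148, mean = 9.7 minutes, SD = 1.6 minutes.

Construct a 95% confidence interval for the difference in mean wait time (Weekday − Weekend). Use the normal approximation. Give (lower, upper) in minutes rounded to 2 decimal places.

Per-group SEs: s₁/√n₁ = 4.5/√242 = 0.2893, s₂/√n₂ = 1.6/√148 = 0.1315.
Unpooled SE of the difference: √(0.08369449 + 0.01729225) = 0.3178.
Margin of error = z* · SE = 1.960 × 0.3178 = 0.6229.
x̄₁ − x̄₂ = 16.3 − 9.7 = 6.6000.
CI: 6.6000 ± 0.6229 = (5.98, 7.22).

(5.98, 7.22)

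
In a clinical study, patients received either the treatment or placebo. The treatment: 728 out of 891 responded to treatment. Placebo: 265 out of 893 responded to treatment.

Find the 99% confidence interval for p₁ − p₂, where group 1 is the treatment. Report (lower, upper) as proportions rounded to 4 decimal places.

p̂₁ = 728/891 = 0.8171 and p̂₂ = 265/893 = 0.2968.
SE₁ = √(p̂₁(1−p̂₁)/n₁) = √(0.8171·0.1829/891) = 0.01295; SE₂ = √(0.2968·0.7032/893) = 0.01529.
Independent samples: SE of the difference = √(SE₁² + SE₂²) = √(0.0001677025 + 0.0002337841) = 0.02004.
z* for 99% confidence is 2.576, so the margin of error is 2.576 × 0.02004 = 0.05162.
Point estimate p̂₁ − p̂₂ = 0.8171 − 0.2968 = 0.5203.
0.5203 ± 0.05162 → (0.4687, 0.5719).

(0.4687, 0.5719)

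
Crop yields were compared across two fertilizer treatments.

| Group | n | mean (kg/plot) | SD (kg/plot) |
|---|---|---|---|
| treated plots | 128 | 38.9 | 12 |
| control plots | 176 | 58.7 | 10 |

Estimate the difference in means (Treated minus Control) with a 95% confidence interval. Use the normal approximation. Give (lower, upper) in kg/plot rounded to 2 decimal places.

SE₁ = s₁/√n₁ = 12/√128 = 1.0607; SE₂ = 10/√176 = 0.7538.
Independent samples, unequal variances: SE_diff = √(SE₁² + SE₂²) = √(1.12508449 + 0.56821444) = 1.3013.
z* = 1.960, so margin of error = 1.960 × 1.3013 = 2.5505.
Difference in means = 38.9 − 58.7 = -19.8000.
-19.8000 ± 2.5505 → (-22.35, -17.25).

(-22.35, -17.25)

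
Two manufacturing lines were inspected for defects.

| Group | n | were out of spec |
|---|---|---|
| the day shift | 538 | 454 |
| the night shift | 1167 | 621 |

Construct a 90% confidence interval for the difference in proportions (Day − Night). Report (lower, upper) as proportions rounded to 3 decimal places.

Sample proportions: 454/538 = 0.8439, 621/1167 = 0.5321.
Each SE is √(p̂(1−p̂)/n): √(0.8439·0.1561/538) = 0.01565 and √(0.5321·0.4679/1167) = 0.01461.
SE(p̂₁ − p̂₂) = √(SE₁² + SE₂²) = √(0.0002449225 + 0.0002134521) = 0.02141, since the two samples are independent.
At 90% confidence z* = 1.645; margin = 1.645 × 0.02141 = 0.03522.
The difference is 0.8439 − 0.5321 = 0.3118, so the interval is 0.3118 ± 0.03522 = (0.277, 0.347).

(0.277, 0.347)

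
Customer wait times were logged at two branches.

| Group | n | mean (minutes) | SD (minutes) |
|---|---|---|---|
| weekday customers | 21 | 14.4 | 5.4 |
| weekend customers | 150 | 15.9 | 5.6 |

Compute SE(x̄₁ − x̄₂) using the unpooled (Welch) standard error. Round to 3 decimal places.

1.264

Standard errors of each mean: 5.4/√21 = 1.1784 and 5.6/√150 = 0.4572.
SE(x̄₁ − x̄₂) = √(1.1784² + 0.4572²) = 1.2640 for independent samples with unequal variances.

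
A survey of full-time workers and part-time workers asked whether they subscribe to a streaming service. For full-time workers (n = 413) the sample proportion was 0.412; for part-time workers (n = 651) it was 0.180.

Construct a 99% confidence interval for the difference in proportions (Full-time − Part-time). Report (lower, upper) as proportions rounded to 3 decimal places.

(0.159, 0.305)

SE₁ = √(p̂₁(1−p̂₁)/n₁) = √(0.4120·0.5880/413) = 0.02422; SE₂ = √(0.1800·0.8200/651) = 0.01506.
Independent samples: SE of the difference = √(SE₁² + SE₂²) = √(0.0005866084 + 0.0002268036) = 0.02852.
z* for 99% confidence is 2.576, so the margin of error is 2.576 × 0.02852 = 0.07347.
Point estimate p̂₁ − p̂₂ = 0.4120 − 0.1800 = 0.2320.
0.2320 ± 0.07347 → (0.159, 0.305).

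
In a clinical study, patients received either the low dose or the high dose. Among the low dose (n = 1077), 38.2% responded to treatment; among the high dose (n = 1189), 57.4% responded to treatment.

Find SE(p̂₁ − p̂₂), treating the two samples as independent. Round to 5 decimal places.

0.02061

Each SE is √(p̂(1−p̂)/n): √(0.3820·0.6180/1077) = 0.01481 and √(0.5740·0.4260/1189) = 0.01434.
SE(p̂₁ − p̂₂) = √(SE₁² + SE₂²) = √(0.0002193361 + 0.0002056356) = 0.02061, since the two samples are independent.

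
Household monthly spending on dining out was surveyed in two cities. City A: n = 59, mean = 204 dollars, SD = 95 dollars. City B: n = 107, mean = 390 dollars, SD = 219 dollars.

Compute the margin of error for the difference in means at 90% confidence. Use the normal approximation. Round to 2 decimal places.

40.33

SE₁ = s₁/√n₁ = 95/√59 = 12.3679; SE₂ = 219/√107 = 21.1715.
Independent samples, unequal variances: SE_diff = √(SE₁² + SE₂²) = √(152.96495041 + 448.23241225) = 24.5193.
z* = 1.645, so margin of error = 1.645 × 24.5193 = 40.3342.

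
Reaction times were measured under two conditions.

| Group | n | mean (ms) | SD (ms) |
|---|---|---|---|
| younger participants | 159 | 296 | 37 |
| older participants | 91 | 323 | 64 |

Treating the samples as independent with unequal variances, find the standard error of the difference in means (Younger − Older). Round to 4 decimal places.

Standard errors of each mean: 37/√159 = 2.9343 and 64/√91 = 6.7090.
SE(x̄₁ − x̄₂) = √(2.9343² + 6.7090²) = 7.3226 for independent samples with unequal variances.

7.3226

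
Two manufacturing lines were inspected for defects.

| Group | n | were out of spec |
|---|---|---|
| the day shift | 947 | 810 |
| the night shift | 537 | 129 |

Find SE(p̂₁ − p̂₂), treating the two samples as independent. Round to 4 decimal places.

0.0217

p̂₁ = 810/947 = 0.8553 and p̂₂ = 129/537 = 0.2402.
SE₁ = √(p̂₁(1−p̂₁)/n₁) = √(0.8553·0.1447/947) = 0.01143; SE₂ = √(0.2402·0.7598/537) = 0.01844.
Independent samples: SE of the difference = √(SE₁² + SE₂²) = √(0.0001306449 + 0.0003400336) = 0.02170.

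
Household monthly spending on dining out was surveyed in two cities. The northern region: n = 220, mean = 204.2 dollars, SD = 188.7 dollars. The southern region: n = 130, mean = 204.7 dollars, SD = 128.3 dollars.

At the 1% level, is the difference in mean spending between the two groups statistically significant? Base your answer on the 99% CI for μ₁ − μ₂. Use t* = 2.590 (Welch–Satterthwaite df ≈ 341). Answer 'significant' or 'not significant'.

SE₁ = s₁/√n₁ = 188.7/√220 = 12.7222; SE₂ = 128.3/√130 = 11.2527.
Independent samples, unequal variances: SE_diff = √(SE₁² + SE₂²) = √(161.85437284 + 126.62325729) = 16.9846.
t* = 2.590, so margin of error = 2.590 × 16.9846 = 43.9901.
Difference in means = 204.2 − 204.7 = -0.5000.
-0.5000 ± 43.9901 → (-44.4901, 43.4901).
The interval (-44.4901, 43.4901) contains 0, so the difference is not significant.

not significant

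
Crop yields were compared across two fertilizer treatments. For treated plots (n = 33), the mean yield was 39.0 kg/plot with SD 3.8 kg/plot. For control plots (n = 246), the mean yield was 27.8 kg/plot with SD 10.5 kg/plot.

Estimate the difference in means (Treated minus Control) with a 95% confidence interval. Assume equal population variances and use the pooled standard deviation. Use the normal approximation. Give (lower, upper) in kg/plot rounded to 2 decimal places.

(7.58, 14.82)

s_p = √[((n₁−1)s₁² + (n₂−1)s₂²)/(n₁+n₂−2)] = √[(32·3.8² + 245·10.5²)/277] = 9.9590.
SE = 9.9590·√(1/33 + 1/246) = 1.8463.
With z* = 1.960, margin = 1.960 × 1.8463 = 3.6187.
x̄₁ − x̄₂ = 39.0 − 27.8 = 11.2000; interval 11.2000 ± 3.6187 = (7.58, 14.82).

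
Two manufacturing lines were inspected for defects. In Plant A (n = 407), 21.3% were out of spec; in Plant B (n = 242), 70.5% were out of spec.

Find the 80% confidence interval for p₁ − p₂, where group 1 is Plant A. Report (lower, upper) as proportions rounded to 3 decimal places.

(-0.538, -0.446)

SE₁ = √(p̂₁(1−p̂₁)/n₁) = √(0.2130·0.7870/407) = 0.02029; SE₂ = √(0.7050·0.2950/242) = 0.02932.
Independent samples: SE of the difference = √(SE₁² + SE₂²) = √(0.0004116841 + 0.0008596624) = 0.03566.
z* for 80% confidence is 1.282, so the margin of error is 1.282 × 0.03566 = 0.04572.
Point estimate p̂₁ − p̂₂ = 0.2130 − 0.7050 = -0.4920.
-0.4920 ± 0.04572 → (-0.538, -0.446).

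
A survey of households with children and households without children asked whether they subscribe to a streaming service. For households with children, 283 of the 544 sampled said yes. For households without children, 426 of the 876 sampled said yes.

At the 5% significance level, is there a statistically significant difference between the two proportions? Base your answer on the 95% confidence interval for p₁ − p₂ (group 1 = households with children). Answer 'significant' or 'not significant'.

p̂₁ = 283/544 = 0.5202 and p̂₂ = 426/876 = 0.4863.
SE₁ = √(p̂₁(1−p̂₁)/n₁) = √(0.5202·0.4798/544) = 0.02142; SE₂ = √(0.4863·0.5137/876) = 0.01689.
Independent samples: SE of the difference = √(SE₁² + SE₂²) = √(0.0004588164 + 0.0002852721) = 0.02728.
z* for 95% confidence is 1.960, so the margin of error is 1.960 × 0.02728 = 0.05347.
Point estimate p̂₁ − p̂₂ = 0.5202 − 0.4863 = 0.0339.
0.0339 ± 0.05347 → (-0.01957, 0.08737).
The interval (-0.01957, 0.08737) contains 0, so the difference is not significant.

not significant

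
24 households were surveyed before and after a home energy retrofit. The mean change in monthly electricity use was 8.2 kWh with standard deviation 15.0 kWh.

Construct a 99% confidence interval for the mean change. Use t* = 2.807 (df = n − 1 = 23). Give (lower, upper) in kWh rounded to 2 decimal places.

Paired design: SE = s_d/√n = 15.0/√24 = 3.0619.
t* = 2.807; margin of error = 2.807 × 3.0619 = 8.5948.
8.2 ± 8.5948 → (-0.39, 16.79).

(-0.39, 16.79)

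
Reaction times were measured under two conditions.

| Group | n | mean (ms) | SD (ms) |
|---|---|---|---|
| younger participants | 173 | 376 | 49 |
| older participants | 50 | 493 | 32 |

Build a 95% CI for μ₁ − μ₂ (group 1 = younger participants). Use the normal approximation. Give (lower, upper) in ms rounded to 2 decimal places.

SE₁ = s₁/√n₁ = 49/√173 = 3.7254; SE₂ = 32/√50 = 4.5255.
Independent samples, unequal variances: SE_diff = √(SE₁² + SE₂²) = √(13.87860516 + 20.48015025) = 5.8616.
z* = 1.960, so margin of error = 1.960 × 5.8616 = 11.4887.
Difference in means = 376 − 493 = -117.0000.
-117.0000 ± 11.4887 → (-128.49, -105.51).

(-128.49, -105.51)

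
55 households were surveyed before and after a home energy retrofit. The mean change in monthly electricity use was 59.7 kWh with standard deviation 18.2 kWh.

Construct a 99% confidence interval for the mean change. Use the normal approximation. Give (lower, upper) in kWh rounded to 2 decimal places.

(53.38, 66.02)

Paired design: SE = s_d/√n = 18.2/√55 = 2.4541.
z* = 2.576; margin of error = 2.576 × 2.4541 = 6.3218.
59.7 ± 6.3218 → (53.38, 66.02).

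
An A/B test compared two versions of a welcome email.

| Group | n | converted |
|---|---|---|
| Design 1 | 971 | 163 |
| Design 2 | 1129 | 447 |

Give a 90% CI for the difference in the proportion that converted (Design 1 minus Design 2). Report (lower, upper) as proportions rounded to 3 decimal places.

(-0.259, -0.197)

p̂₁ = 163/971 = 0.1679 and p̂₂ = 447/1129 = 0.3959.
SE₁ = √(p̂₁(1−p̂₁)/n₁) = √(0.1679·0.8321/971) = 0.01200; SE₂ = √(0.3959·0.6041/1129) = 0.01455.
Independent samples: SE of the difference = √(SE₁² + SE₂²) = √(0.000144 + 0.0002117025) = 0.01886.
z* for 90% confidence is 1.645, so the margin of error is 1.645 × 0.01886 = 0.03102.
Point estimate p̂₁ − p̂₂ = 0.1679 − 0.3959 = -0.2280.
-0.2280 ± 0.03102 → (-0.259, -0.197).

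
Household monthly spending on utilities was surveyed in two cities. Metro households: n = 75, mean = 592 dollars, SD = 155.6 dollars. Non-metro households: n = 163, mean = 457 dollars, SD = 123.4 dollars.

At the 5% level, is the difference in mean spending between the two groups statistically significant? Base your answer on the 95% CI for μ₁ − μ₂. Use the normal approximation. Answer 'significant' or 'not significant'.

Standard errors of each mean: 155.6/√75 = 17.9671 and 123.4/√163 = 9.6654.
SE(x̄₁ − x̄₂) = √(17.9671² + 9.6654²) = 20.4019 for independent samples with unequal variances.
With z* = 1.960, the margin is 1.960 × 20.4019 = 39.9877.
x̄₁ − x̄₂ = 592 − 457 = 135.0000; the interval is 135.0000 ± 39.9877 = (95.0123, 174.9877).
The interval (95.0123, 174.9877) does not contain 0, so the difference is significant.

significant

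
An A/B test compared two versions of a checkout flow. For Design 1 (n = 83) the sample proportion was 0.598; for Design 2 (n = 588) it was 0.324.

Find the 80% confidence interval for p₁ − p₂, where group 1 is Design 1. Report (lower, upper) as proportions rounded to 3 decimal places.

Each SE is √(p̂(1−p̂)/n): √(0.5980·0.4020/83) = 0.05382 and √(0.3240·0.6760/588) = 0.01930.
SE(p̂₁ − p̂₂) = √(SE₁² + SE₂²) = √(0.0028965924 + 0.00037249) = 0.05718, since the two samples are independent.
At 80% confidence z* = 1.282; margin = 1.282 × 0.05718 = 0.07330.
The difference is 0.5980 − 0.3240 = 0.2740, so the interval is 0.2740 ± 0.07330 = (0.201, 0.347).

(0.201, 0.347)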